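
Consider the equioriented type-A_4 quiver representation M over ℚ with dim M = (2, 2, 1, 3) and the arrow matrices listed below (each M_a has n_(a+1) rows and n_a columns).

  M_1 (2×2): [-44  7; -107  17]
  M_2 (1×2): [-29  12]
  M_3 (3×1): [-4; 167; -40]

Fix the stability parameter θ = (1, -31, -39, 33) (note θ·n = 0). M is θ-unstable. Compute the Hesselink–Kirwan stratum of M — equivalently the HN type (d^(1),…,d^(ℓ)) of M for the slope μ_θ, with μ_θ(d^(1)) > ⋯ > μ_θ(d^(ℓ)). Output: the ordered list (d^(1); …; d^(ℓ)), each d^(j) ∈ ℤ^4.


Via rank(M_{q-1}∘⋯∘M_p): M ≅ I[1,2], I[1,4], I[4,4]^2.
μ_θ-semistable layers: μ^(1)=33; μ^(2)=-15; μ^(3)=-23

((0, 0, 0, 3); (1, 1, 0, 0); (1, 1, 1, 0))


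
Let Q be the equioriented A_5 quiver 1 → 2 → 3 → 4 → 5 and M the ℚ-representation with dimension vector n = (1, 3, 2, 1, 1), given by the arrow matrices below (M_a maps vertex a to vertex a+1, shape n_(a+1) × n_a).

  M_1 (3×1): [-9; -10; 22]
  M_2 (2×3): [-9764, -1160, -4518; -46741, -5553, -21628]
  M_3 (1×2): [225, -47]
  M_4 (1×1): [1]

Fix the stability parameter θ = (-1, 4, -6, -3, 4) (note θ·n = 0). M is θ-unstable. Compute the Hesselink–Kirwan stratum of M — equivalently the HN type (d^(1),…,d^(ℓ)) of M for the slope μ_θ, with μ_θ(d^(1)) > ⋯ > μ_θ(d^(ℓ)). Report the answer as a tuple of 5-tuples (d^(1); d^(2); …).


Via rank(M_{q-1}∘⋯∘M_p): M ≅ I[1,5], I[2,2], I[2,3].
μ_θ-semistable layers: μ^(1)=4; μ^(2)=-1; μ^(3)=-3/2

((0, 1, 0, 0, 1); (0, 1, 1, 0, 0); (1, 1, 1, 1, 0))


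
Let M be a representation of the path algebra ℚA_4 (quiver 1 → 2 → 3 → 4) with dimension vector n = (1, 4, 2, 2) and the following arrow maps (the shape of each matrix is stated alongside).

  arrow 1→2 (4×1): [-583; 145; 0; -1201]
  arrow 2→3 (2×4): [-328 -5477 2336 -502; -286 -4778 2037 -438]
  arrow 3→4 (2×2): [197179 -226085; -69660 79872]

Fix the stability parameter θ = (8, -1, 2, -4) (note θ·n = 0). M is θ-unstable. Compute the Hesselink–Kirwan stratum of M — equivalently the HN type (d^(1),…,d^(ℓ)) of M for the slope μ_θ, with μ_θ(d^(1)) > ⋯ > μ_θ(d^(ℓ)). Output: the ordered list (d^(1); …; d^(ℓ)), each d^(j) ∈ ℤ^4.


Barcode: M ≅ I[1,4], I[2,2]^2, I[2,4]. HN layers by μ_θ (2 steps, strictly decreasing):
  μ^(1)=5/4; μ^(2)=-1

((1, 1, 1, 1); (0, 3, 1, 1))


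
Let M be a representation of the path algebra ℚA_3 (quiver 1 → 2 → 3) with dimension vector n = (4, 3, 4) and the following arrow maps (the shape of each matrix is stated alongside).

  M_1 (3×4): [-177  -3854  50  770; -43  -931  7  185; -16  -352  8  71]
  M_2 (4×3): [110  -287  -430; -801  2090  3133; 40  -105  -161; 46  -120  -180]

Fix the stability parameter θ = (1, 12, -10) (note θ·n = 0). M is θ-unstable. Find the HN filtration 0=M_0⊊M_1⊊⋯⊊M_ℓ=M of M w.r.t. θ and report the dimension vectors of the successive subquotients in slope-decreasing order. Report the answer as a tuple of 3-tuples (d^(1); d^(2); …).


Interval decomposition of M: I[1,1], I[1,3]^3, I[3,3].
HN type (ℓ=2): μ^(1)=1; μ^(2)=-10

((4, 3, 3); (0, 0, 1))


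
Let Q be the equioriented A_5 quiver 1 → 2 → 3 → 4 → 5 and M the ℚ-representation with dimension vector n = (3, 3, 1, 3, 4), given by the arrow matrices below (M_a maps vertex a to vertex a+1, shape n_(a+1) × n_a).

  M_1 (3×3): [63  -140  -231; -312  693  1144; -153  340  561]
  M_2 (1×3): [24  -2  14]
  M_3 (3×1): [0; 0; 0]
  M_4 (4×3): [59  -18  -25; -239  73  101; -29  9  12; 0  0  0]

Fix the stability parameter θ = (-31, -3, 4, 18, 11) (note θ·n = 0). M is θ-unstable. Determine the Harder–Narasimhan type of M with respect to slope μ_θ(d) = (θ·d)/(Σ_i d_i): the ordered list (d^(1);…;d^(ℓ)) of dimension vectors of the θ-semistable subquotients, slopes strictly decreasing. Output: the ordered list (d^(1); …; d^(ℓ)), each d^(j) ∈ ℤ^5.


Interval decomposition of M: I[1,1], I[1,2], I[1,3], I[2,2], I[4,5]^3, I[5,5].
HN type (ℓ=5): μ^(1)=29/2; μ^(2)=11; μ^(3)=4; μ^(4)=-3; μ^(5)=-31

((0, 0, 0, 3, 3); (0, 0, 0, 0, 1); (0, 0, 1, 0, 0); (0, 3, 0, 0, 0); (3, 0, 0, 0, 0))


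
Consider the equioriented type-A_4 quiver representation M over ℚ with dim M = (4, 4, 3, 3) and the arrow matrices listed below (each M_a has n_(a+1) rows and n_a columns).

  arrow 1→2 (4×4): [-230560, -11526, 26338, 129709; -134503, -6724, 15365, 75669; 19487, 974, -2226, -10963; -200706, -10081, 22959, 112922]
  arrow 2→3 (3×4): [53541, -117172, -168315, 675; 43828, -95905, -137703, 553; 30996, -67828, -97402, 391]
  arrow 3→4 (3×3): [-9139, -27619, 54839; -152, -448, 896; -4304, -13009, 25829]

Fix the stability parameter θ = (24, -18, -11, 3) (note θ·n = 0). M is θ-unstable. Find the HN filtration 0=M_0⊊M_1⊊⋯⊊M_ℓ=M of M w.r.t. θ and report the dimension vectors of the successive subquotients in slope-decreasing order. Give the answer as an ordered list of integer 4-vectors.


Via rank(M_{q-1}∘⋯∘M_p): M ≅ I[1,2], I[1,3], I[1,4]^2, I[4,4].
μ_θ-semistable layers: μ^(1)=3; μ^(2)=-5/3

((1, 1, 0, 3); (3, 3, 3, 0))


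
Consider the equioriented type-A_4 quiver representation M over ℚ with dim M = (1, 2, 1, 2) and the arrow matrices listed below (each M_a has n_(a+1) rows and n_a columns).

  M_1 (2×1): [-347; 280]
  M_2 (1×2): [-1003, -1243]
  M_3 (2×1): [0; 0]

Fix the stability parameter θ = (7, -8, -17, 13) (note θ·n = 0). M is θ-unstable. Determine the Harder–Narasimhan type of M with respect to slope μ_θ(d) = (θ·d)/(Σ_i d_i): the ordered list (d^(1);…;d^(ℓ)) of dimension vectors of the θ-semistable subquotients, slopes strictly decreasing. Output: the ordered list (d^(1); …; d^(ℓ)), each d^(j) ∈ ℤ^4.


Via rank(M_{q-1}∘⋯∘M_p): M ≅ I[1,3], I[2,2], I[4,4]^2.
μ_θ-semistable layers: μ^(1)=13; μ^(2)=-6; μ^(3)=-8

((0, 0, 0, 2); (1, 1, 1, 0); (0, 1, 0, 0))


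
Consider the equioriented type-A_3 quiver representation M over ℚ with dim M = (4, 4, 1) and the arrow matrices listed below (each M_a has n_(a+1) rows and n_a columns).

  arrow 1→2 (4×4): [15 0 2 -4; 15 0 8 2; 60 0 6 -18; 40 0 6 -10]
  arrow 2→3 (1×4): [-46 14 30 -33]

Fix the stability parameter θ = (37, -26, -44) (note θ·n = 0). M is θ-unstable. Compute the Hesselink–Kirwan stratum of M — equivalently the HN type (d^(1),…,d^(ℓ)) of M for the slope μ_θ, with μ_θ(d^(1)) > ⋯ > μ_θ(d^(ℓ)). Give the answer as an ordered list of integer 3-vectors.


Via rank(M_{q-1}∘⋯∘M_p): M ≅ I[1,1]^2, I[1,2], I[1,3], I[2,2]^2.
μ_θ-semistable layers: μ^(1)=37; μ^(2)=11/2; μ^(3)=-11; μ^(4)=-26

((2, 0, 0); (1, 1, 0); (1, 1, 1); (0, 2, 0))


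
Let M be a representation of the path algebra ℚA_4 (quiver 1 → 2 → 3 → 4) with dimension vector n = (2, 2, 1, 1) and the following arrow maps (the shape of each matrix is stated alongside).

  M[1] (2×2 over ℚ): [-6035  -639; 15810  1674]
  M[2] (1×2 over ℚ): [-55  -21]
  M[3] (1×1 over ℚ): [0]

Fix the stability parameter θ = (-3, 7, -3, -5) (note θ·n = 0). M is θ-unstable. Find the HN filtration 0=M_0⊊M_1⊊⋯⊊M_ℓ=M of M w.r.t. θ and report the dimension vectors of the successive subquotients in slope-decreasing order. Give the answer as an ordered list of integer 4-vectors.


Via rank(M_{q-1}∘⋯∘M_p): M ≅ I[1,1], I[1,3], I[2,2], I[4,4].
μ_θ-semistable layers: μ^(1)=7; μ^(2)=2; μ^(3)=-3; μ^(4)=-5

((0, 1, 0, 0); (0, 1, 1, 0); (2, 0, 0, 0); (0, 0, 0, 1))


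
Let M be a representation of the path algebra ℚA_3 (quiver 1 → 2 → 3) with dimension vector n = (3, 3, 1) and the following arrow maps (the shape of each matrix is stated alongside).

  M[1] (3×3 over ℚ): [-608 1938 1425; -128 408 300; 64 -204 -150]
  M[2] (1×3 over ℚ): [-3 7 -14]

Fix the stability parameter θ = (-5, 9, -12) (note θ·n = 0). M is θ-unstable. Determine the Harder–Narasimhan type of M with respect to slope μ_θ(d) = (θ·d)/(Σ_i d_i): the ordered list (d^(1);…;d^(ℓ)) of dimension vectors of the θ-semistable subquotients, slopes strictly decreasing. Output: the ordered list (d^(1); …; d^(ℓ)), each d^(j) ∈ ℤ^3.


Via rank(M_{q-1}∘⋯∘M_p): M ≅ I[1,1]^2, I[1,3], I[2,2]^2.
μ_θ-semistable layers: μ^(1)=9; μ^(2)=-3/2; μ^(3)=-5

((0, 2, 0); (0, 1, 1); (3, 0, 0))


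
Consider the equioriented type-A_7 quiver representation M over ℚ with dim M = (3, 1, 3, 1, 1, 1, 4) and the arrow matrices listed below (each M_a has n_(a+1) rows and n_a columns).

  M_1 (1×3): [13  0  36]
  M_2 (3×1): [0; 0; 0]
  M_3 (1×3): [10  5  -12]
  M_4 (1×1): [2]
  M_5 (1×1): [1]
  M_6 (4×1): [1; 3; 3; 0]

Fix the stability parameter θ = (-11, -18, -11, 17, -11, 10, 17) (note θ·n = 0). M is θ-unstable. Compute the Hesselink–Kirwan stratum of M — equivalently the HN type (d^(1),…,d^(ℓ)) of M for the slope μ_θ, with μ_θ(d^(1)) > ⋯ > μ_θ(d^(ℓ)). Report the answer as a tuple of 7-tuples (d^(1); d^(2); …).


Interval decomposition of M: I[1,1]^2, I[1,2], I[3,3]^2, I[3,7], I[7,7]^3.
HN type (ℓ=5): μ^(1)=17; μ^(2)=10; μ^(3)=3; μ^(4)=-11; μ^(5)=-29/2

((0, 0, 0, 0, 0, 0, 4); (0, 0, 0, 0, 0, 1, 0); (0, 0, 0, 1, 1, 0, 0); (2, 0, 3, 0, 0, 0, 0); (1, 1, 0, 0, 0, 0, 0))


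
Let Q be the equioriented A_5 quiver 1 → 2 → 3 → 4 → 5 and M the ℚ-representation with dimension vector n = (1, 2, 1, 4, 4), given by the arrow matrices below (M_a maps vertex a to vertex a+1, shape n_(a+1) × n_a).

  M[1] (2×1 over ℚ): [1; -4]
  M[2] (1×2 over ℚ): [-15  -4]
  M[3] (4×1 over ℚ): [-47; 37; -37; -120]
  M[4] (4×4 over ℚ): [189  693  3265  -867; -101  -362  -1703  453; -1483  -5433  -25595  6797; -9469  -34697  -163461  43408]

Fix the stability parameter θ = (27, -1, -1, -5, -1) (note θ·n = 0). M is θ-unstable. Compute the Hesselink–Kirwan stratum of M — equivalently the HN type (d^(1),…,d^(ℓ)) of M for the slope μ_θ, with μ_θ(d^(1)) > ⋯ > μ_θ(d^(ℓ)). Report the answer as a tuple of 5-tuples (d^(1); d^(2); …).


Via rank(M_{q-1}∘⋯∘M_p): M ≅ I[1,5], I[2,2], I[4,4], I[4,5]^2, I[5,5].
μ_θ-semistable layers: μ^(1)=19/5; μ^(2)=-1; μ^(3)=-5

((1, 1, 1, 1, 1); (0, 1, 0, 0, 3); (0, 0, 0, 3, 0))


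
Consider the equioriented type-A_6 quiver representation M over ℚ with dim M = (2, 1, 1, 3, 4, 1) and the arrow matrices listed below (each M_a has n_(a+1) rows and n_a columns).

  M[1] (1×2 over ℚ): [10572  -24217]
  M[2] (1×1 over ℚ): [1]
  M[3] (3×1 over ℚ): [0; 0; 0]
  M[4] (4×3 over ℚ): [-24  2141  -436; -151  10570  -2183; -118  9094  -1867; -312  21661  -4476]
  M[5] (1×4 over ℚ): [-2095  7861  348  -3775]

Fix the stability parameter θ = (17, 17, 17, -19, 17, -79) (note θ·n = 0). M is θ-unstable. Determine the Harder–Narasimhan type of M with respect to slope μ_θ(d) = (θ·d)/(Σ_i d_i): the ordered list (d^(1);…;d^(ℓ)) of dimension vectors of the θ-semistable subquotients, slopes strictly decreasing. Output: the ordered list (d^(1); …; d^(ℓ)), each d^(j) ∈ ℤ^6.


Barcode: M ≅ I[1,1], I[1,3], I[4,5]^2, I[4,6], I[5,5]. HN layers by μ_θ (3 steps, strictly decreasing):
  μ^(1)=17; μ^(2)=-19; μ^(3)=-27

((2, 1, 1, 0, 3, 0); (0, 0, 0, 2, 0, 0); (0, 0, 0, 1, 1, 1))


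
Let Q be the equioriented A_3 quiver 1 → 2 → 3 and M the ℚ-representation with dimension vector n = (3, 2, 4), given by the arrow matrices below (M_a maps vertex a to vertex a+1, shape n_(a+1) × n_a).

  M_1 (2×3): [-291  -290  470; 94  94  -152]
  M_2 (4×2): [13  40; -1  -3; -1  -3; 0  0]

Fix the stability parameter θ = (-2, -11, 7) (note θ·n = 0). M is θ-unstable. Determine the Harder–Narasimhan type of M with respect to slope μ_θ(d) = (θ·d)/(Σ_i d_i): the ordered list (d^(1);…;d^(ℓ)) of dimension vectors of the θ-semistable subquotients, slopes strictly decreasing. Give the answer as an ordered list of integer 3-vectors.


Interval decomposition of M: I[1,1], I[1,3]^2, I[3,3]^2.
HN type (ℓ=3): μ^(1)=7; μ^(2)=-2; μ^(3)=-13/2

((0, 0, 4); (1, 0, 0); (2, 2, 0))


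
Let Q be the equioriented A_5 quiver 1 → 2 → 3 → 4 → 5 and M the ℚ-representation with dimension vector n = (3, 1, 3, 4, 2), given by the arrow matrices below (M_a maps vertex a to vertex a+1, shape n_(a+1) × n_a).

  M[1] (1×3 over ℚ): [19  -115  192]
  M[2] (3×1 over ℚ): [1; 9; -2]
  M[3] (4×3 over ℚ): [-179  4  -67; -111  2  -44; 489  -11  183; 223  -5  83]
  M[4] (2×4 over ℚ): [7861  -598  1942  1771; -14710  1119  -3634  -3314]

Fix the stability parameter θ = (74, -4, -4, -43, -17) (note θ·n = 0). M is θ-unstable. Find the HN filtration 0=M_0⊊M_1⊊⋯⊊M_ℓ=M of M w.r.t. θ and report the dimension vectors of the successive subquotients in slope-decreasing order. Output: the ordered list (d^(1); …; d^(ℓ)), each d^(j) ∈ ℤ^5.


Interval decomposition of M: I[1,1]^2, I[1,5], I[3,4], I[3,5], I[4,4].
HN type (ℓ=5): μ^(1)=74; μ^(2)=6/5; μ^(3)=-17; μ^(4)=-47/2; μ^(5)=-43

((2, 0, 0, 0, 0); (1, 1, 1, 1, 1); (0, 0, 0, 0, 1); (0, 0, 2, 2, 0); (0, 0, 0, 1, 0))


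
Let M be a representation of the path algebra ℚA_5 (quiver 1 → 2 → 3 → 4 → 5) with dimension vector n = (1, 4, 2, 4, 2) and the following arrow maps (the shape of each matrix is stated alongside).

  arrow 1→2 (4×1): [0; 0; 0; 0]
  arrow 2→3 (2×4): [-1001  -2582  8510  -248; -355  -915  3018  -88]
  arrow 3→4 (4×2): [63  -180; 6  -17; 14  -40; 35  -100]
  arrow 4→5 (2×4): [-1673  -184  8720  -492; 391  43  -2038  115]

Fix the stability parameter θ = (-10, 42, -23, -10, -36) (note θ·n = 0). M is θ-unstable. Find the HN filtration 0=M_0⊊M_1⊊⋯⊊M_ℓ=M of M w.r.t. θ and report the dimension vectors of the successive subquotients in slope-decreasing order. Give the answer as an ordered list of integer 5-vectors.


Barcode: M ≅ I[1,1], I[2,2]^2, I[2,5]^2, I[4,4]^2. HN layers by μ_θ (3 steps, strictly decreasing):
  μ^(1)=42; μ^(2)=-27/4; μ^(3)=-10

((0, 2, 0, 0, 0); (0, 2, 2, 2, 2); (1, 0, 0, 2, 0))


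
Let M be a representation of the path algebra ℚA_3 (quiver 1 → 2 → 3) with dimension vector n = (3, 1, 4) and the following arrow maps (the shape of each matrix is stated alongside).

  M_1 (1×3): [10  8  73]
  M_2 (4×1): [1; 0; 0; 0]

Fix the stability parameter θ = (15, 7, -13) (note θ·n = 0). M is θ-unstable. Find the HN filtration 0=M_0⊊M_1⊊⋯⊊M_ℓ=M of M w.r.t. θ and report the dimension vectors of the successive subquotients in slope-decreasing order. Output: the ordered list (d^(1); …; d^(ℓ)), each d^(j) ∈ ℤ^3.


Interval decomposition of M: I[1,1]^2, I[1,3], I[3,3]^3.
HN type (ℓ=3): μ^(1)=15; μ^(2)=3; μ^(3)=-13

((2, 0, 0); (1, 1, 1); (0, 0, 3))


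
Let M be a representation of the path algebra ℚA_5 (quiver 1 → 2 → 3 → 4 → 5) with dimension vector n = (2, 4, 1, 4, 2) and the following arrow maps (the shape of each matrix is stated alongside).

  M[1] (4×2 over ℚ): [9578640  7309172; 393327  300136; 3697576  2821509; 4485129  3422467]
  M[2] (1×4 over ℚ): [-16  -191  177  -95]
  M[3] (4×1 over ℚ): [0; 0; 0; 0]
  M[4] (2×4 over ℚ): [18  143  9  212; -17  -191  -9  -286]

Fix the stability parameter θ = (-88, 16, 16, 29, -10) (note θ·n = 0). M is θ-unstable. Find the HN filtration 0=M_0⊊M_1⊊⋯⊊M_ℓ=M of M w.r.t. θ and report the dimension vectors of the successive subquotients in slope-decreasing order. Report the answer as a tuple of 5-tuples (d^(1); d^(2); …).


Interval decomposition of M: I[1,2]^2, I[2,2], I[2,3], I[4,4]^2, I[4,5]^2.
HN type (ℓ=4): μ^(1)=29; μ^(2)=16; μ^(3)=19/2; μ^(4)=-88

((0, 0, 0, 2, 0); (0, 4, 1, 0, 0); (0, 0, 0, 2, 2); (2, 0, 0, 0, 0))


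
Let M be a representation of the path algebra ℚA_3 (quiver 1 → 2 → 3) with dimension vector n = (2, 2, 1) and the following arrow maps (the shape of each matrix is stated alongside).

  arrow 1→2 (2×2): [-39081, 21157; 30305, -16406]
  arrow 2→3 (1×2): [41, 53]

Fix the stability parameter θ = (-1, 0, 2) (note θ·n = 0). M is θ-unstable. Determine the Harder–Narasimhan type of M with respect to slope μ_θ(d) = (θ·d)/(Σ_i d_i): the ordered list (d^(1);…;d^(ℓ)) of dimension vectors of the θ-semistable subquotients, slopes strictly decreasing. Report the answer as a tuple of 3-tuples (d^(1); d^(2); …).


Via rank(M_{q-1}∘⋯∘M_p): M ≅ I[1,2], I[1,3].
μ_θ-semistable layers: μ^(1)=2; μ^(2)=0; μ^(3)=-1

((0, 0, 1); (0, 2, 0); (2, 0, 0))


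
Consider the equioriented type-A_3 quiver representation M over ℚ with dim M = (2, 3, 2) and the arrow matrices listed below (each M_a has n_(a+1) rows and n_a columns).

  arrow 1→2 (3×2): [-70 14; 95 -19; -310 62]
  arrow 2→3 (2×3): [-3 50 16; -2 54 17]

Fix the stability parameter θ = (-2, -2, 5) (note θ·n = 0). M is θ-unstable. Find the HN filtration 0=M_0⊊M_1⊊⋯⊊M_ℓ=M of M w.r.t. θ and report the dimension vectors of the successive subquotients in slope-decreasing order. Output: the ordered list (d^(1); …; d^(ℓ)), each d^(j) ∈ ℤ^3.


Interval decomposition of M: I[1,1], I[1,2], I[2,3]^2.
HN type (ℓ=2): μ^(1)=5; μ^(2)=-2

((0, 0, 2); (2, 3, 0))


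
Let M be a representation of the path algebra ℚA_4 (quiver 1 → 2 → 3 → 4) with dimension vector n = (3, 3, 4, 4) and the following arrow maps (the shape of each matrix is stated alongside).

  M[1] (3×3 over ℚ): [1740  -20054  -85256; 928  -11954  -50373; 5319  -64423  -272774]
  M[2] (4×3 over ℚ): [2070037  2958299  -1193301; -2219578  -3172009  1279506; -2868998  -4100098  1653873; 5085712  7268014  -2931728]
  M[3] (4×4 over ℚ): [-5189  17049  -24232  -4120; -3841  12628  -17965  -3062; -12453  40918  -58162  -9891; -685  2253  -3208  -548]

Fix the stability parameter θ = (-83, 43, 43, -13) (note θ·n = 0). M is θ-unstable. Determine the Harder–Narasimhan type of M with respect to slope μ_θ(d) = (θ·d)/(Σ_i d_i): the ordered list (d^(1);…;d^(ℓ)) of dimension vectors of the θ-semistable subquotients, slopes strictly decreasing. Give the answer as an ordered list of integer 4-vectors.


Barcode: M ≅ I[1,4]^3, I[3,3], I[4,4]. HN layers by μ_θ (4 steps, strictly decreasing):
  μ^(1)=43; μ^(2)=73/3; μ^(3)=-13; μ^(4)=-83

((0, 0, 1, 0); (0, 3, 3, 3); (0, 0, 0, 1); (3, 0, 0, 0))


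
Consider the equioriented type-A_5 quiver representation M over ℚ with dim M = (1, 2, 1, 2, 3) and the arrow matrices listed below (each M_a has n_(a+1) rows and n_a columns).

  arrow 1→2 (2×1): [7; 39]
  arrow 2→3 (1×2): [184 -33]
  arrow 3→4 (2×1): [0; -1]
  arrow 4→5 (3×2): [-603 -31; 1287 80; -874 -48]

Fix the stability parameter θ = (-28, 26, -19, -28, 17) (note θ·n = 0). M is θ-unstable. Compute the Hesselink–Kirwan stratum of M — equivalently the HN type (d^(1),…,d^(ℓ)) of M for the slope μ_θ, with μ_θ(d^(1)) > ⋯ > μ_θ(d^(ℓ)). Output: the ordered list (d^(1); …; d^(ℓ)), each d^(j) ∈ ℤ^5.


Interval decomposition of M: I[1,5], I[2,2], I[4,5], I[5,5].
HN type (ℓ=4): μ^(1)=26; μ^(2)=17; μ^(3)=-7; μ^(4)=-28

((0, 1, 0, 0, 0); (0, 0, 0, 0, 3); (0, 1, 1, 1, 0); (1, 0, 0, 1, 0))


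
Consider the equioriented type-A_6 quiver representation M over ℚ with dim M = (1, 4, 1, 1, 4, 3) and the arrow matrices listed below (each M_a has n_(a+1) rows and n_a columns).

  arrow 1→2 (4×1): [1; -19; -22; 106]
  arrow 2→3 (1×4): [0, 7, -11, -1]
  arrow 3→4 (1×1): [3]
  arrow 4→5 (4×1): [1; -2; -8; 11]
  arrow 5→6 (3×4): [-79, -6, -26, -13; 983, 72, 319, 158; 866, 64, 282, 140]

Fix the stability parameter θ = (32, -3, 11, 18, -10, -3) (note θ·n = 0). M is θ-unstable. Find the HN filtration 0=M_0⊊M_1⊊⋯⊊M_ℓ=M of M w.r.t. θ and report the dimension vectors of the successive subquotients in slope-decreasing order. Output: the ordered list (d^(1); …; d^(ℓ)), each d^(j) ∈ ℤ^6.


Interval decomposition of M: I[1,6], I[2,2]^3, I[5,5]^2, I[5,6], I[6,6].
HN type (ℓ=3): μ^(1)=15/2; μ^(2)=-3; μ^(3)=-10

((1, 1, 1, 1, 1, 1); (0, 3, 0, 0, 0, 2); (0, 0, 0, 0, 3, 0))


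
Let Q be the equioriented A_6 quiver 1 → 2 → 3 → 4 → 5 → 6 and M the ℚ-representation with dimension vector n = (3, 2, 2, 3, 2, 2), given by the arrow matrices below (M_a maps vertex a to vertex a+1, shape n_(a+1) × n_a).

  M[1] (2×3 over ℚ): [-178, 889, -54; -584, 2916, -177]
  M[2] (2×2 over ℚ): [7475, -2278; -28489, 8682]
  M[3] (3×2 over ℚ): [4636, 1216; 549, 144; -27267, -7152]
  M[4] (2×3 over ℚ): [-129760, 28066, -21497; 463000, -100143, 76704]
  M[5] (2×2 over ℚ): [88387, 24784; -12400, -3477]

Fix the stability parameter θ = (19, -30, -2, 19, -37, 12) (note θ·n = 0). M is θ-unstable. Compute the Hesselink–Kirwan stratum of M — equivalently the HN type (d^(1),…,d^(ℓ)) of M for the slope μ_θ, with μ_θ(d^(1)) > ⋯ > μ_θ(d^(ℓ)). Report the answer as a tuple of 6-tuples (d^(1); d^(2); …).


Via rank(M_{q-1}∘⋯∘M_p): M ≅ I[1,1], I[1,3], I[1,6], I[4,4], I[4,6].
μ_θ-semistable layers: μ^(1)=19; μ^(2)=12; μ^(3)=-2; μ^(4)=-11/2; μ^(5)=-31/5; μ^(6)=-9

((1, 0, 0, 1, 0, 0); (0, 0, 0, 0, 0, 2); (0, 0, 1, 0, 0, 0); (1, 1, 0, 0, 0, 0); (1, 1, 1, 1, 1, 0); (0, 0, 0, 1, 1, 0))


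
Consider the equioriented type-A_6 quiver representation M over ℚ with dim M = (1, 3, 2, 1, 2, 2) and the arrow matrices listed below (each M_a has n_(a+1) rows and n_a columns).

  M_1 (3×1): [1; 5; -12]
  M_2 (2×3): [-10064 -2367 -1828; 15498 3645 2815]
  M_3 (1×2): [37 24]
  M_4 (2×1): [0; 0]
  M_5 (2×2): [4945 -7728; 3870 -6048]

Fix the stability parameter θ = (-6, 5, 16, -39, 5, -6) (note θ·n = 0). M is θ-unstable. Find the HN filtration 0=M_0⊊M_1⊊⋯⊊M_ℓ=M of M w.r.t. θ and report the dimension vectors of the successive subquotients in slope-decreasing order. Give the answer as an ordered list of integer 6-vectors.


Barcode: M ≅ I[1,4], I[2,2], I[2,3], I[5,5], I[5,6], I[6,6]. HN layers by μ_θ (4 steps, strictly decreasing):
  μ^(1)=16; μ^(2)=5; μ^(3)=-1/2; μ^(4)=-6

((0, 0, 1, 0, 0, 0); (0, 2, 0, 0, 1, 0); (0, 0, 0, 0, 1, 1); (1, 1, 1, 1, 0, 1))


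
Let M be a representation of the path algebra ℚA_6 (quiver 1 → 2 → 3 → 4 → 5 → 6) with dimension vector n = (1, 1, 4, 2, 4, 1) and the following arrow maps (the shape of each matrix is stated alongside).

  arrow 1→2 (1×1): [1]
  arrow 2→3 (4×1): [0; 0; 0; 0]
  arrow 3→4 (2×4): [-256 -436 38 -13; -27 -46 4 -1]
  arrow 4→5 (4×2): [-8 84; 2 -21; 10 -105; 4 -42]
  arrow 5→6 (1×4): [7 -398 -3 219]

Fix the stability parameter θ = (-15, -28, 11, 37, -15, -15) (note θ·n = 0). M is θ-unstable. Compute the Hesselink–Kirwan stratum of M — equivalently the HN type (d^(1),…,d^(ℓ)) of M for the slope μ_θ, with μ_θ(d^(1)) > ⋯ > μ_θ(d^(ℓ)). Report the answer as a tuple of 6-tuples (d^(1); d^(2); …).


Barcode: M ≅ I[1,2], I[3,3]^2, I[3,4], I[3,6], I[5,5]^3. HN layers by μ_θ (5 steps, strictly decreasing):
  μ^(1)=37; μ^(2)=11; μ^(3)=9/2; μ^(4)=-15; μ^(5)=-43/2

((0, 0, 0, 1, 0, 0); (0, 0, 3, 0, 0, 0); (0, 0, 1, 1, 1, 1); (0, 0, 0, 0, 3, 0); (1, 1, 0, 0, 0, 0))


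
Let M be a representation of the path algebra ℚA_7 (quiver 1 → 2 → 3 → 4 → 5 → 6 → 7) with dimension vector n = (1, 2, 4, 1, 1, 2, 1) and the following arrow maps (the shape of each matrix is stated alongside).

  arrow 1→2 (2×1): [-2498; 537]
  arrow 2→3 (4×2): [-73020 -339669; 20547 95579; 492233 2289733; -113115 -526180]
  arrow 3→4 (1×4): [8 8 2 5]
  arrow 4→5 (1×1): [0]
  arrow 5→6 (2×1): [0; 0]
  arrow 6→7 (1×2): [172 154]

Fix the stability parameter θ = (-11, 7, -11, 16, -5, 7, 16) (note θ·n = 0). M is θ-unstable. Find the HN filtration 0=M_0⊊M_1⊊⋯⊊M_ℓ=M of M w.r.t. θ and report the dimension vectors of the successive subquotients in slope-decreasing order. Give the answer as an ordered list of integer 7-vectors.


Barcode: M ≅ I[1,4], I[2,3], I[3,3]^2, I[5,5], I[6,6], I[6,7]. HN layers by μ_θ (5 steps, strictly decreasing):
  μ^(1)=16; μ^(2)=7; μ^(3)=-2; μ^(4)=-5; μ^(5)=-11

((0, 0, 0, 1, 0, 0, 1); (0, 0, 0, 0, 0, 2, 0); (0, 2, 2, 0, 0, 0, 0); (0, 0, 0, 0, 1, 0, 0); (1, 0, 2, 0, 0, 0, 0))


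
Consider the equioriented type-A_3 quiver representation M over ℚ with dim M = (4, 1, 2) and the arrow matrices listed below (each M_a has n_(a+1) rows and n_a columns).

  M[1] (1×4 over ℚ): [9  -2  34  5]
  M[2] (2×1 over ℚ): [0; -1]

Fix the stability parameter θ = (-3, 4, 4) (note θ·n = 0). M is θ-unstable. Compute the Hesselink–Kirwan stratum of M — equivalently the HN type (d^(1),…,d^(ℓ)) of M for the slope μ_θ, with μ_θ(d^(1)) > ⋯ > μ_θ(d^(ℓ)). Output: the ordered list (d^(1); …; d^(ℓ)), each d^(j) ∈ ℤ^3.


Barcode: M ≅ I[1,1]^3, I[1,3], I[3,3]. HN layers by μ_θ (2 steps, strictly decreasing):
  μ^(1)=4; μ^(2)=-3

((0, 1, 2); (4, 0, 0))


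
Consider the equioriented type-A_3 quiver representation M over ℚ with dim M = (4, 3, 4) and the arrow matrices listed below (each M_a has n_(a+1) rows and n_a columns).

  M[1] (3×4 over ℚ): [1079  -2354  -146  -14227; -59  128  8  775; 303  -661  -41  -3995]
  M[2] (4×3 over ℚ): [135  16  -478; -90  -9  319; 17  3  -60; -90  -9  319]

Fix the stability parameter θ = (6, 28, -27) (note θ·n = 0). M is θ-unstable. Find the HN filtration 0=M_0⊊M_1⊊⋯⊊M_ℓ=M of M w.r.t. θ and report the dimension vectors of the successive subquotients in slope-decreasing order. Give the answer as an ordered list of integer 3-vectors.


Interval decomposition of M: I[1,1]^2, I[1,3]^2, I[2,3], I[3,3].
HN type (ℓ=4): μ^(1)=6; μ^(2)=7/3; μ^(3)=1/2; μ^(4)=-27

((2, 0, 0); (2, 2, 2); (0, 1, 1); (0, 0, 1))


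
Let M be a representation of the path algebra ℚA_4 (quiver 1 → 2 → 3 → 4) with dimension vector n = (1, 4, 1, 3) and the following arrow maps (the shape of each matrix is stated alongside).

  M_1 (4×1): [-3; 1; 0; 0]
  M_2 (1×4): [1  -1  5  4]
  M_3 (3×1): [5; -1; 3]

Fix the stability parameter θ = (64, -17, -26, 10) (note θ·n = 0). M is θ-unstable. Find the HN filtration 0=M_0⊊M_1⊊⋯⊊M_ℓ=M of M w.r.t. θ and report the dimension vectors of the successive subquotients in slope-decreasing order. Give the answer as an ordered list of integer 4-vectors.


Via rank(M_{q-1}∘⋯∘M_p): M ≅ I[1,4], I[2,2]^3, I[4,4]^2.
μ_θ-semistable layers: μ^(1)=10; μ^(2)=7; μ^(3)=-17

((0, 0, 0, 3); (1, 1, 1, 0); (0, 3, 0, 0))


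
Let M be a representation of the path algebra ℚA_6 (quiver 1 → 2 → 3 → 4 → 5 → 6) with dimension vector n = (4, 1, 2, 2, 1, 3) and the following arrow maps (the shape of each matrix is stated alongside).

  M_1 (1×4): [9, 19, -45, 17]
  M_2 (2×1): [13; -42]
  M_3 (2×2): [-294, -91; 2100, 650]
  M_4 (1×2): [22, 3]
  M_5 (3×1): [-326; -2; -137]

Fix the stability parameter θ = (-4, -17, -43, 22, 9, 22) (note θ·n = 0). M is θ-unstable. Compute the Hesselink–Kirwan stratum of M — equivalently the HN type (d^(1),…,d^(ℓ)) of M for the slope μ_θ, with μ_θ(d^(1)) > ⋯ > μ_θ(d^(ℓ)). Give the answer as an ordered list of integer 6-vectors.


Via rank(M_{q-1}∘⋯∘M_p): M ≅ I[1,1]^3, I[1,3], I[3,6], I[4,4], I[6,6]^2.
μ_θ-semistable layers: μ^(1)=22; μ^(2)=31/2; μ^(3)=-4; μ^(4)=-64/3; μ^(5)=-43

((0, 0, 0, 1, 0, 3); (0, 0, 0, 1, 1, 0); (3, 0, 0, 0, 0, 0); (1, 1, 1, 0, 0, 0); (0, 0, 1, 0, 0, 0))


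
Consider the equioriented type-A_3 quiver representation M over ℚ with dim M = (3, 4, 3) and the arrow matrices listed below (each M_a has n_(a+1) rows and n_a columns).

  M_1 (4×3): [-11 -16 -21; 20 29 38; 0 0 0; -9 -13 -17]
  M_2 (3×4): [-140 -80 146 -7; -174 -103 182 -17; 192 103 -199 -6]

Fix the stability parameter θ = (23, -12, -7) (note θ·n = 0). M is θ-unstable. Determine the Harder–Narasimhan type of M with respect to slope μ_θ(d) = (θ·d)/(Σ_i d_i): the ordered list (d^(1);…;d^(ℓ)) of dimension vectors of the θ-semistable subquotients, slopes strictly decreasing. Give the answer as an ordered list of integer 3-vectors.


Barcode: M ≅ I[1,1], I[1,3]^2, I[2,2], I[2,3]. HN layers by μ_θ (4 steps, strictly decreasing):
  μ^(1)=23; μ^(2)=4/3; μ^(3)=-7; μ^(4)=-12

((1, 0, 0); (2, 2, 2); (0, 0, 1); (0, 2, 0))


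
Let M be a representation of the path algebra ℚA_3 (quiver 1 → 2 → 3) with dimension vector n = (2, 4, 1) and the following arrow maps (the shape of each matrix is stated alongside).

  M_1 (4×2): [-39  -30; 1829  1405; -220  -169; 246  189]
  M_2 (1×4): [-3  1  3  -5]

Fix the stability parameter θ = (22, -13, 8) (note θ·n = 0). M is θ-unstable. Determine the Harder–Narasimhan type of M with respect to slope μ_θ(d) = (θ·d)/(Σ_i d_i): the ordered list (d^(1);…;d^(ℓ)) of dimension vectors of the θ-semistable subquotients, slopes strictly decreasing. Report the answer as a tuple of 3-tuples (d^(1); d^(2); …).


Barcode: M ≅ I[1,2], I[1,3], I[2,2]^2. HN layers by μ_θ (3 steps, strictly decreasing):
  μ^(1)=8; μ^(2)=9/2; μ^(3)=-13

((0, 0, 1); (2, 2, 0); (0, 2, 0))


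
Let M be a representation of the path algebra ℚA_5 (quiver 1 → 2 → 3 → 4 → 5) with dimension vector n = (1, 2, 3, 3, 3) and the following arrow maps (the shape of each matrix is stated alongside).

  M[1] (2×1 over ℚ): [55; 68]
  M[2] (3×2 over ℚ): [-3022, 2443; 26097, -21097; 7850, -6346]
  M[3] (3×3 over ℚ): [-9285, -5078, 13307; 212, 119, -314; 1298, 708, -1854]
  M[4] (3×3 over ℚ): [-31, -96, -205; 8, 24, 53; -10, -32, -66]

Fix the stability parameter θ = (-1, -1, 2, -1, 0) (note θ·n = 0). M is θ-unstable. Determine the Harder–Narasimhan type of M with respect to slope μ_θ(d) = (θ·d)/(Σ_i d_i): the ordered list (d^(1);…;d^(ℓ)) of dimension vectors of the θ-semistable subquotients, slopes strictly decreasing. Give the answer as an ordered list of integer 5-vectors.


Barcode: M ≅ I[1,5], I[2,4], I[3,3], I[4,5], I[5,5]. HN layers by μ_θ (5 steps, strictly decreasing):
  μ^(1)=2; μ^(2)=1/2; μ^(3)=1/3; μ^(4)=0; μ^(5)=-1

((0, 0, 1, 0, 0); (0, 0, 1, 1, 0); (0, 0, 1, 1, 1); (0, 0, 0, 0, 2); (1, 2, 0, 1, 0))


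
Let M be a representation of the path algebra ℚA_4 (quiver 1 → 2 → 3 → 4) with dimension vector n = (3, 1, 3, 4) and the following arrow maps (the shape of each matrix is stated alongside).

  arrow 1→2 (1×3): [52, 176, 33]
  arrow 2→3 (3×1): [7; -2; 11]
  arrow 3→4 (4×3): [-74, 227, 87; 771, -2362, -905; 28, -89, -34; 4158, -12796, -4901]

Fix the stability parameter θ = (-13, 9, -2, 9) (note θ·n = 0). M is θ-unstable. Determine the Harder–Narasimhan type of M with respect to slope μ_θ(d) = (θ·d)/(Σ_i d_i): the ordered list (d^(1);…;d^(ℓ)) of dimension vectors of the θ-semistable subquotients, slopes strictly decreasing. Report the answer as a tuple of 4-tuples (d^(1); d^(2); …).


Via rank(M_{q-1}∘⋯∘M_p): M ≅ I[1,1]^2, I[1,4], I[3,4]^2, I[4,4].
μ_θ-semistable layers: μ^(1)=9; μ^(2)=7/2; μ^(3)=-2; μ^(4)=-13

((0, 0, 0, 4); (0, 1, 1, 0); (0, 0, 2, 0); (3, 0, 0, 0))


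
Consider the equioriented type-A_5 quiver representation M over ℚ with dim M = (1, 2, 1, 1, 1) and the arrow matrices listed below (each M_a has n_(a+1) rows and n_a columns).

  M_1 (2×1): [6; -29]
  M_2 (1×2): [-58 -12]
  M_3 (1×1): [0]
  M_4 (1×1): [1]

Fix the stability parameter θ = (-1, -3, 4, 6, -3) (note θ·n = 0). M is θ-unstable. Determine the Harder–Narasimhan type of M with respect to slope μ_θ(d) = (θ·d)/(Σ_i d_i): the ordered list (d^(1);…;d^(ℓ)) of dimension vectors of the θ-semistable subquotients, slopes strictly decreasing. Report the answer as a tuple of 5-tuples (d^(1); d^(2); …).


Barcode: M ≅ I[1,2], I[2,3], I[4,5]. HN layers by μ_θ (4 steps, strictly decreasing):
  μ^(1)=4; μ^(2)=3/2; μ^(3)=-2; μ^(4)=-3

((0, 0, 1, 0, 0); (0, 0, 0, 1, 1); (1, 1, 0, 0, 0); (0, 1, 0, 0, 0))


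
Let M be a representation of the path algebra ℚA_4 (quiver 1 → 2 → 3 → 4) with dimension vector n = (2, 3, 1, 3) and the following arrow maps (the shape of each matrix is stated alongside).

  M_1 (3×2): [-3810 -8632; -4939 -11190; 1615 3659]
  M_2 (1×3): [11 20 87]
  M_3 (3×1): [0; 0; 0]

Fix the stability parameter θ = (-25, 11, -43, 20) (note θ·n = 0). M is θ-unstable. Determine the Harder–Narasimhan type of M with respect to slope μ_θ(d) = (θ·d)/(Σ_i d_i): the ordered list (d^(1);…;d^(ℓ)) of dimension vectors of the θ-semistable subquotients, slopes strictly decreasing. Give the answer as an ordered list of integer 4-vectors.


Barcode: M ≅ I[1,2], I[1,3], I[2,2], I[4,4]^3. HN layers by μ_θ (4 steps, strictly decreasing):
  μ^(1)=20; μ^(2)=11; μ^(3)=-16; μ^(4)=-25

((0, 0, 0, 3); (0, 2, 0, 0); (0, 1, 1, 0); (2, 0, 0, 0))


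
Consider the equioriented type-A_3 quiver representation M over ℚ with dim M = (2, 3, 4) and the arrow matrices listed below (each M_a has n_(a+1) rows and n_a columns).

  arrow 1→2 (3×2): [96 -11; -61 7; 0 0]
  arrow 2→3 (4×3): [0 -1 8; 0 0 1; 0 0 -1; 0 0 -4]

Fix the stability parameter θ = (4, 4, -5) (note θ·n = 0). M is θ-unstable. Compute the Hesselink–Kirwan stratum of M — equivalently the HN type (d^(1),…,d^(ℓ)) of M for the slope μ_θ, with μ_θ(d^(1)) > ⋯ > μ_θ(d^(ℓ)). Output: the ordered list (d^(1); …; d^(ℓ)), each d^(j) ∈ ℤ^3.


Interval decomposition of M: I[1,2], I[1,3], I[2,3], I[3,3]^2.
HN type (ℓ=4): μ^(1)=4; μ^(2)=1; μ^(3)=-1/2; μ^(4)=-5

((1, 1, 0); (1, 1, 1); (0, 1, 1); (0, 0, 2))


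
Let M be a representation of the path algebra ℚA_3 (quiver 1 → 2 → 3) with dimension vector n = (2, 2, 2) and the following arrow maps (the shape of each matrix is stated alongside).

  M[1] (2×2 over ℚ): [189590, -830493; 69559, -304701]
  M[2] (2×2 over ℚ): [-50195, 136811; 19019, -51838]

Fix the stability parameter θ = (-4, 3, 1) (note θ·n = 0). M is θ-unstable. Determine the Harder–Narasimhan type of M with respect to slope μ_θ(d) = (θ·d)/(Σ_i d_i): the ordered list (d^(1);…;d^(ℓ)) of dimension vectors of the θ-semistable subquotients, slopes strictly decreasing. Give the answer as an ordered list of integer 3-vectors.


Barcode: M ≅ I[1,3]^2. HN layers by μ_θ (2 steps, strictly decreasing):
  μ^(1)=2; μ^(2)=-4

((0, 2, 2); (2, 0, 0))


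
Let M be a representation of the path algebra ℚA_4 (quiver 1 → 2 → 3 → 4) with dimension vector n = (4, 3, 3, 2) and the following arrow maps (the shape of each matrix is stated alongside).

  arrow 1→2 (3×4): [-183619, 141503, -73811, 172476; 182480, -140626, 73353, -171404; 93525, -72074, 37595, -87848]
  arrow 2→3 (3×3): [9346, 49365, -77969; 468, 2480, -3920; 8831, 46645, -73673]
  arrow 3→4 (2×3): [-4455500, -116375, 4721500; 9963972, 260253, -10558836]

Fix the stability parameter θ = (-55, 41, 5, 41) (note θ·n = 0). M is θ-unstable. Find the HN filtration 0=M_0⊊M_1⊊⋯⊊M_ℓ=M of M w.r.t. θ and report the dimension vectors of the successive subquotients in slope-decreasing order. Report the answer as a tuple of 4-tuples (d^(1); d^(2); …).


Barcode: M ≅ I[1,1], I[1,2], I[1,3]^2, I[3,4], I[4,4]. HN layers by μ_θ (4 steps, strictly decreasing):
  μ^(1)=41; μ^(2)=23; μ^(3)=5; μ^(4)=-55

((0, 1, 0, 2); (0, 2, 2, 0); (0, 0, 1, 0); (4, 0, 0, 0))


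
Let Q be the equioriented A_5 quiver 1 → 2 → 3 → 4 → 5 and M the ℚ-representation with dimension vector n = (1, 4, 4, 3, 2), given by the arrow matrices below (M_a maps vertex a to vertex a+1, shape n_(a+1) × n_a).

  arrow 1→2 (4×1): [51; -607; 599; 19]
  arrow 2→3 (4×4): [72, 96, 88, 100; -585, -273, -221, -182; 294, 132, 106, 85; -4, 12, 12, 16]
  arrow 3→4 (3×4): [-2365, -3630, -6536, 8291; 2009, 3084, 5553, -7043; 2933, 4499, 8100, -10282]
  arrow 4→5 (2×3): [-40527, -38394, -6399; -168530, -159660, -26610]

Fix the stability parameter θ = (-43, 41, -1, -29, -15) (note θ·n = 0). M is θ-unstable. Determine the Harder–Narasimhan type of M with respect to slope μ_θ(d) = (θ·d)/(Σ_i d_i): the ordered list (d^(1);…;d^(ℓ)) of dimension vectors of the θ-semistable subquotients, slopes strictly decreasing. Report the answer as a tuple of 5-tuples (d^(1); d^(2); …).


Via rank(M_{q-1}∘⋯∘M_p): M ≅ I[1,5], I[2,2]^2, I[2,4], I[3,3], I[3,4], I[5,5].
μ_θ-semistable layers: μ^(1)=41; μ^(2)=11/3; μ^(3)=-1; μ^(4)=-15; μ^(5)=-43

((0, 2, 0, 0, 0); (0, 1, 1, 1, 0); (0, 1, 2, 1, 1); (0, 0, 1, 1, 1); (1, 0, 0, 0, 0))


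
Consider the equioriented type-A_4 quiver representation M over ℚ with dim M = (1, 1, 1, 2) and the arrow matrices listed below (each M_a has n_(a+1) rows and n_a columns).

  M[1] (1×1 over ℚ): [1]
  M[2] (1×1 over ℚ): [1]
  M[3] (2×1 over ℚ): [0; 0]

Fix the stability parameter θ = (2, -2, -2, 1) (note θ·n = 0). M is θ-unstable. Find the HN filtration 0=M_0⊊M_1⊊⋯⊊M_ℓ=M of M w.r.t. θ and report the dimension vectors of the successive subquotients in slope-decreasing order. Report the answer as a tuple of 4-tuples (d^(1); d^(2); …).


Barcode: M ≅ I[1,3], I[4,4]^2. HN layers by μ_θ (2 steps, strictly decreasing):
  μ^(1)=1; μ^(2)=-2/3

((0, 0, 0, 2); (1, 1, 1, 0))


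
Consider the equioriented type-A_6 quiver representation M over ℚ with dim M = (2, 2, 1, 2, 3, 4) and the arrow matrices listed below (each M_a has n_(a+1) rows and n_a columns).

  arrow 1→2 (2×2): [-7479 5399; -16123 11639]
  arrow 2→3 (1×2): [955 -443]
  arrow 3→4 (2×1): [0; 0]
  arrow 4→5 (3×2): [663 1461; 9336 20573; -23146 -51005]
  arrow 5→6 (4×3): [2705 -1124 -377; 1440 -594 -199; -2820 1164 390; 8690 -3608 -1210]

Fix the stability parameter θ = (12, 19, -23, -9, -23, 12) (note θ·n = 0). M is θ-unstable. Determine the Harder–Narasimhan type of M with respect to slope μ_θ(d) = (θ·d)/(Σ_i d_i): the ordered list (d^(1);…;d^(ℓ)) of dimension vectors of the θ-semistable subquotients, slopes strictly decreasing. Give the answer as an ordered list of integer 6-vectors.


Via rank(M_{q-1}∘⋯∘M_p): M ≅ I[1,2], I[1,3], I[4,6]^2, I[5,5], I[6,6]^2.
μ_θ-semistable layers: μ^(1)=19; μ^(2)=12; μ^(3)=8/3; μ^(4)=-16; μ^(5)=-23

((0, 1, 0, 0, 0, 0); (1, 0, 0, 0, 0, 4); (1, 1, 1, 0, 0, 0); (0, 0, 0, 2, 2, 0); (0, 0, 0, 0, 1, 0))


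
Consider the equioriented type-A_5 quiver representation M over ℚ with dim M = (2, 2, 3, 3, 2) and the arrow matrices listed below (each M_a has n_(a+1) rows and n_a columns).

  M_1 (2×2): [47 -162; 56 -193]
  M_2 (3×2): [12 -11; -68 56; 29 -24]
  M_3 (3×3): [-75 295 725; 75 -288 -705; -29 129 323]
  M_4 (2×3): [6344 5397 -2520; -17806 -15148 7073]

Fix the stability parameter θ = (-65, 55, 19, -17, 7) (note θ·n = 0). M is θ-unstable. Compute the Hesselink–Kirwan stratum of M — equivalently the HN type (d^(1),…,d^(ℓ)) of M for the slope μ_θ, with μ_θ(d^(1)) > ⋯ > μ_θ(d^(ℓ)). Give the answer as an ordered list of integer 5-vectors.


Via rank(M_{q-1}∘⋯∘M_p): M ≅ I[1,3], I[1,5], I[3,5], I[4,4].
μ_θ-semistable layers: μ^(1)=37; μ^(2)=16; μ^(3)=7; μ^(4)=1; μ^(5)=-17; μ^(6)=-65

((0, 1, 1, 0, 0); (0, 1, 1, 1, 1); (0, 0, 0, 0, 1); (0, 0, 1, 1, 0); (0, 0, 0, 1, 0); (2, 0, 0, 0, 0))


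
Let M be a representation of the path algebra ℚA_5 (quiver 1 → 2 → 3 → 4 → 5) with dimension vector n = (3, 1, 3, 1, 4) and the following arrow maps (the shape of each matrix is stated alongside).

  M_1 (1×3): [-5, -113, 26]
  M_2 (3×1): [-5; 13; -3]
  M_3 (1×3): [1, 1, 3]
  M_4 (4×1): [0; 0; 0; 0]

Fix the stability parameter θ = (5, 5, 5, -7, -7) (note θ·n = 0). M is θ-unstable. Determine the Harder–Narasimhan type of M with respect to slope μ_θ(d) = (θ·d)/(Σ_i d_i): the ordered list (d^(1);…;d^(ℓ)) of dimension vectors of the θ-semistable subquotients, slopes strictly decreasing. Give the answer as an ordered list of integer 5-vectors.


Barcode: M ≅ I[1,1]^2, I[1,4], I[3,3]^2, I[5,5]^4. HN layers by μ_θ (3 steps, strictly decreasing):
  μ^(1)=5; μ^(2)=2; μ^(3)=-7

((2, 0, 2, 0, 0); (1, 1, 1, 1, 0); (0, 0, 0, 0, 4))


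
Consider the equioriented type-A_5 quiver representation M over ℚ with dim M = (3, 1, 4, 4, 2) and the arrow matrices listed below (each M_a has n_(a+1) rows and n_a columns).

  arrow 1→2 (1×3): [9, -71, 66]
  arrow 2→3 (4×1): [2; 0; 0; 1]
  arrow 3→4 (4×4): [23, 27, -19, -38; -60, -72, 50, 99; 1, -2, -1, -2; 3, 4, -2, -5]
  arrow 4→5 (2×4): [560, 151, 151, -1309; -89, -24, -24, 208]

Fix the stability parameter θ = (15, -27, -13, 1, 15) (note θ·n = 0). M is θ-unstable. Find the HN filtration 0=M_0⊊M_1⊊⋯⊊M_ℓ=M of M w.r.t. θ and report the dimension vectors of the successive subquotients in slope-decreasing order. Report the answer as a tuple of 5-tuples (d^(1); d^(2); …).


Interval decomposition of M: I[1,1]^2, I[1,4], I[3,4], I[3,5]^2.
HN type (ℓ=4): μ^(1)=15; μ^(2)=1; μ^(3)=-25/3; μ^(4)=-13

((2, 0, 0, 0, 2); (0, 0, 0, 4, 0); (1, 1, 1, 0, 0); (0, 0, 3, 0, 0))
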